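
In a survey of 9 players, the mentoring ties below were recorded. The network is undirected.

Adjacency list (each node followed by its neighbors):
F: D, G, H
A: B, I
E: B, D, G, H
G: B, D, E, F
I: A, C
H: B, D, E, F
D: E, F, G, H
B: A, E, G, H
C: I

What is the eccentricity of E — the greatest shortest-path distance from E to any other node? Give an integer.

Distances from E: A:2, B:1, C:4, D:1, F:2, G:1, H:1, I:3.
The largest is 4 (to C), so the eccentricity of E is 4.

4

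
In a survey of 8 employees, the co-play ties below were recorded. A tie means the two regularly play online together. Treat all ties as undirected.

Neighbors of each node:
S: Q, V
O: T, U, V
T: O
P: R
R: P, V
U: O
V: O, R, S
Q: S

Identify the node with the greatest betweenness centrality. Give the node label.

Unnormalized betweenness of each node: O:11, P:0, Q:0, R:6, S:6, T:0, U:0, V:16.
V has the largest value, 16, making it the main broker — the node through which the most shortest paths run.

V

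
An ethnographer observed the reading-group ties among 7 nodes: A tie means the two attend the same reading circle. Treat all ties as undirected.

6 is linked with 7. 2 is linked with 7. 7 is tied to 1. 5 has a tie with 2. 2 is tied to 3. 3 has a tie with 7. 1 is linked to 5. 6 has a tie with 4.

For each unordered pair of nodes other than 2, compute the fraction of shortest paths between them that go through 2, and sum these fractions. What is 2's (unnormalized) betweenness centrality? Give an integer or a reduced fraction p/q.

5/2

Pairs whose geodesics pass through 2 — 5–3: 1; 5–7: 1/2; 5–4: 1/2; 5–6: 1/2.
All other pairs contribute 0.
Summing the contributions gives betweenness(2) = 5/2.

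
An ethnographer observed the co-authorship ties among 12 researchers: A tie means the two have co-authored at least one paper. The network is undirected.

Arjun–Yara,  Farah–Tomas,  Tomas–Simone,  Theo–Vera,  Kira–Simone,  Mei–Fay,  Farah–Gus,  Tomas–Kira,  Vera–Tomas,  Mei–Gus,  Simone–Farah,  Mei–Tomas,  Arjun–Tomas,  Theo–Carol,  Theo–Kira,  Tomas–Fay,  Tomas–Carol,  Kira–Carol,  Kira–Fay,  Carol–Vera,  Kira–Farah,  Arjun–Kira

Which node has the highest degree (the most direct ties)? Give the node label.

Tomas

Degrees — Arjun:3, Carol:4, Farah:4, Fay:3, Gus:2, Kira:7, Mei:3, Simone:3, Theo:3, Tomas:8, Vera:3, Yara:1.
The maximum is 8, attained only by Tomas.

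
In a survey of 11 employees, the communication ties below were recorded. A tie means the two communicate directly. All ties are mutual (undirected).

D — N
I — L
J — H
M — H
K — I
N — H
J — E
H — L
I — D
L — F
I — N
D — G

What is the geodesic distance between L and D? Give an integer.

One shortest route is L – I – D, which uses 2 edges, and L and D are not directly tied, so nothing shorter exists. So d(L,D) = 2.

2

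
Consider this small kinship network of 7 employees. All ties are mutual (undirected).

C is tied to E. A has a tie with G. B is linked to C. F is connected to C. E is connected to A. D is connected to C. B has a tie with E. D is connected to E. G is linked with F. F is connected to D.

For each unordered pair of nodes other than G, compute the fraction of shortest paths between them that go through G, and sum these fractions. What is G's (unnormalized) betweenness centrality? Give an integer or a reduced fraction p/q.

1

Pairs whose geodesics pass through G — A–F: 1.
All other pairs contribute 0.
Summing the contributions gives betweenness(G) = 1.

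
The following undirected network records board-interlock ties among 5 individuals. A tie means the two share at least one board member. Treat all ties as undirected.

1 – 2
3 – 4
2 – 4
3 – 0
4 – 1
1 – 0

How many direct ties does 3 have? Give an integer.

2

3 is directly tied to 0 and 4. That is 2 neighbors, so the degree of 3 is 2.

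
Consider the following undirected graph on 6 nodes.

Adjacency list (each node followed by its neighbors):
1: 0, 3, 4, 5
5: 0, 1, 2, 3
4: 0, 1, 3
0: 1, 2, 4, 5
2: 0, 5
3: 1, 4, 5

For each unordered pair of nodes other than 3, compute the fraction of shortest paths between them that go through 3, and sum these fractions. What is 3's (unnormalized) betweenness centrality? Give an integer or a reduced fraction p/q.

Pairs whose geodesics pass through 3 — 5–4: 1/3.
All other pairs contribute 0.
Summing the contributions gives betweenness(3) = 1/3.

1/3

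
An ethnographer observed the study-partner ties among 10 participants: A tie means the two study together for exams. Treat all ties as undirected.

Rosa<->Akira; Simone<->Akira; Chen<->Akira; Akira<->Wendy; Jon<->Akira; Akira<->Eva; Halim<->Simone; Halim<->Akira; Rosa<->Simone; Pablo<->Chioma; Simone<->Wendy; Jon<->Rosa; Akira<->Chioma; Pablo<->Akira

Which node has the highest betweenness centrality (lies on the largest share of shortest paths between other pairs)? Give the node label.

Akira

Unnormalized betweenness of each node: Akira:29, Chen:0, Chioma:0, Eva:0, Halim:0, Jon:0, Pablo:0, Rosa:1/2, Simone:3/2, Wendy:0.
Akira has the largest value, 29, making it the main broker — the node through which the most shortest paths run.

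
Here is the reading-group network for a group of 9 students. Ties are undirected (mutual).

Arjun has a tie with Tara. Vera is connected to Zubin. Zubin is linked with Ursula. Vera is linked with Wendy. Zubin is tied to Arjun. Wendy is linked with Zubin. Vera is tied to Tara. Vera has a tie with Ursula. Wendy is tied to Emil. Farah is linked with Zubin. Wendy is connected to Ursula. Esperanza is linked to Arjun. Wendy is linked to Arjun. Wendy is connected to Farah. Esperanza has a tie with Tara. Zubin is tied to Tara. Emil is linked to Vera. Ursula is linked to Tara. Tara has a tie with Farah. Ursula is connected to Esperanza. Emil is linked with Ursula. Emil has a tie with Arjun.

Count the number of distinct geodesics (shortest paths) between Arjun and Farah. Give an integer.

The shortest distance is 2. The length-2 paths are: Arjun–Tara–Farah; Arjun–Wendy–Farah; Arjun–Zubin–Farah.
That gives 3 distinct shortest paths.

3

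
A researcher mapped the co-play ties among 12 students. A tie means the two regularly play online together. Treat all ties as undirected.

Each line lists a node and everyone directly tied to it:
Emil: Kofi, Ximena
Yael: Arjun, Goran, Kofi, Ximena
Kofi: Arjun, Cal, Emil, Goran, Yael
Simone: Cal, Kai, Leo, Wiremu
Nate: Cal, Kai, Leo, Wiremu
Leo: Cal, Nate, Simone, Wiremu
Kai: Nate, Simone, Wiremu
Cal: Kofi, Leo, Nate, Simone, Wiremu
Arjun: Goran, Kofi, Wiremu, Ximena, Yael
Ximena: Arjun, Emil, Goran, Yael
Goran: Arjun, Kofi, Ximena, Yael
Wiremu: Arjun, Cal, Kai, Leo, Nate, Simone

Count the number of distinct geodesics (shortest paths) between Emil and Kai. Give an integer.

5

The shortest distance is 4. The length-4 paths are: Emil–Kofi–Arjun–Wiremu–Kai; Emil–Ximena–Arjun–Wiremu–Kai; Emil–Kofi–Cal–Wiremu–Kai; Emil–Kofi–Cal–Nate–Kai; Emil–Kofi–Cal–Simone–Kai.
That gives 5 distinct shortest paths.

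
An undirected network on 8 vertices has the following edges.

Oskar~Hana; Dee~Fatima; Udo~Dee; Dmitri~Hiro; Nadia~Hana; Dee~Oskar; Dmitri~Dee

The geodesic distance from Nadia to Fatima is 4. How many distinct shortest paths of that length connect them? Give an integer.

1

The shortest distance is 4, and the only length-4 path is Nadia–Hana–Oskar–Dee–Fatima. So there is exactly 1 shortest path.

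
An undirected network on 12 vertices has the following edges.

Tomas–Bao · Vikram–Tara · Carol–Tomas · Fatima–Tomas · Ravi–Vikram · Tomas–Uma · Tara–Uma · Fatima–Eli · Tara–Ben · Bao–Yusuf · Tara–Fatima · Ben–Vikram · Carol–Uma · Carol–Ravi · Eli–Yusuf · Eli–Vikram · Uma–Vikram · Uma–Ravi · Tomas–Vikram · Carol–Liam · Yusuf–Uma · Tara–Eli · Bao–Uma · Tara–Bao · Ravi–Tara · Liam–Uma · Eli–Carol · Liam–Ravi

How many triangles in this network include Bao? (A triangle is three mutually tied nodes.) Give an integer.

3

Bao's neighbors: Tara, Tomas, Uma, and Yusuf.
Neighbor pairs that are themselves tied: Bao–Tara–Uma; Bao–Tomas–Uma; Bao–Uma–Yusuf. Each forms one triangle with Bao, for 3 in total.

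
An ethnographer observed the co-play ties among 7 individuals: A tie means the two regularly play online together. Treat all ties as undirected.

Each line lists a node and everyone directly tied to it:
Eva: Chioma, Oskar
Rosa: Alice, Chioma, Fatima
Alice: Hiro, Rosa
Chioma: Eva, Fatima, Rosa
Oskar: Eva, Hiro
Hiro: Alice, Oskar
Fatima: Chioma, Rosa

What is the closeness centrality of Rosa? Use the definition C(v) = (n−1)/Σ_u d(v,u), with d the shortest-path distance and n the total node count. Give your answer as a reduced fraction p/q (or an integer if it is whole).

3/5

Distances from Rosa: Alice:1, Chioma:1, Eva:2, Fatima:1, Hiro:2, Oskar:3. Sum = 10.
n = 7, so closeness = 6/10 = 3/5.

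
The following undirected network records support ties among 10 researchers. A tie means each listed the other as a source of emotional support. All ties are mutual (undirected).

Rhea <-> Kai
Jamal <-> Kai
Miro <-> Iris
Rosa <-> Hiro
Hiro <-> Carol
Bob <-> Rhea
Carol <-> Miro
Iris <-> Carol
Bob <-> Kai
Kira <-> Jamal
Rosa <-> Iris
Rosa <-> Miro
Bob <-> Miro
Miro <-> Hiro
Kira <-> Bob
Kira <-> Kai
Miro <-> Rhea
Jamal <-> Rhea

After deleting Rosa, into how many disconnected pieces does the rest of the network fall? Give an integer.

1

Rosa's neighbors (Hiro, Iris, and Miro) remain reachable from one another through other ties, so the rest of the network stays in one piece.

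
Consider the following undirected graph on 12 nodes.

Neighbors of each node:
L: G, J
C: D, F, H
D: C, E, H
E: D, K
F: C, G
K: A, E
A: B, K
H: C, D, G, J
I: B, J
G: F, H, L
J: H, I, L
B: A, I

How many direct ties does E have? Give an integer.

2

E is directly tied to D and K. That is 2 neighbors, so the degree of E is 2.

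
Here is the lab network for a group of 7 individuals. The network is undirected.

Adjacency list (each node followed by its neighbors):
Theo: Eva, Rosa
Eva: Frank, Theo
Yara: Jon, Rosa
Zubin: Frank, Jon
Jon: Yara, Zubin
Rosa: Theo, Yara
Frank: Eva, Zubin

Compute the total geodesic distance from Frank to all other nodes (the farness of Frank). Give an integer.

12

Distances from Frank: Eva:1, Jon:2, Rosa:3, Theo:2, Yara:3, Zubin:1.
Sum = 1 + 2 + 3 + 2 + 3 + 1 = 12.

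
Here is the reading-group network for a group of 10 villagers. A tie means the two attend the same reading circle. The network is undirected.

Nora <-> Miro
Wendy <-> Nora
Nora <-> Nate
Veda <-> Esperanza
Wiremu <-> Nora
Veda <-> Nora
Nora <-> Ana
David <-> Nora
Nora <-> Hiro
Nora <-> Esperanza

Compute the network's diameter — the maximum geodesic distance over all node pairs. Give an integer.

2

Eccentricity of each node (its greatest distance to any other): Ana:2, David:2, Esperanza:2, Hiro:2, Miro:2, Nate:2, Nora:1, Veda:2, Wendy:2, Wiremu:2.
The maximum eccentricity is 2, realized for instance by the pair Veda–Ana via Veda – Nora – Ana. So the diameter is 2.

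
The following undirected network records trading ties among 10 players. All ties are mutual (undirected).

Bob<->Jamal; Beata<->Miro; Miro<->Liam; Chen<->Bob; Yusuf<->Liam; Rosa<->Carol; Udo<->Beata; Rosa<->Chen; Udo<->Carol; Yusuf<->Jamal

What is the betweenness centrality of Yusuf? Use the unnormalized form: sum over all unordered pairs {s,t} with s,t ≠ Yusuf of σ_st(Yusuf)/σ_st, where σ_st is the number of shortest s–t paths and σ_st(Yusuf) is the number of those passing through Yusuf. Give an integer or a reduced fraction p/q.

Pairs whose geodesics pass through Yusuf — Beata–Bob: 1/2; Beata–Jamal: 1; Udo–Jamal: 1/2; Rosa–Liam: 1/2; Chen–Liam: 1; Chen–Miro: 1/2; Bob–Liam: 1; Bob–Miro: 1; Jamal–Liam: 1; Jamal–Miro: 1.
All other pairs contribute 0.
Summing the contributions gives betweenness(Yusuf) = 8.

8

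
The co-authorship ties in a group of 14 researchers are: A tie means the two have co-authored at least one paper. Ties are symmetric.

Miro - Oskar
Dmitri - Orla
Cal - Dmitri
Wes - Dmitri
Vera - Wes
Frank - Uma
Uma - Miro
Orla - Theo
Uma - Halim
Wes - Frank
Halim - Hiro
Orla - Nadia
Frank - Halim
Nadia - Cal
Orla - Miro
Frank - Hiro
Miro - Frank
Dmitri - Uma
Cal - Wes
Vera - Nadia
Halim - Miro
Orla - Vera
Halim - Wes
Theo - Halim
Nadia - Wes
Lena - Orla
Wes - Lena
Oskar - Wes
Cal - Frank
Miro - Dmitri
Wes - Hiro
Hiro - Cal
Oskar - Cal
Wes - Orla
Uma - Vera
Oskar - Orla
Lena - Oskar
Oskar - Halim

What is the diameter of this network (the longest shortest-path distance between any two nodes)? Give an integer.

Eccentricity of each node (its greatest distance to any other): Cal:3, Dmitri:2, Frank:2, Halim:2, Hiro:2, Lena:3, Miro:2, Nadia:2, Orla:2, Oskar:2, Theo:3, Uma:3, Vera:2, Wes:2.
The maximum eccentricity is 3, realized for instance by the pair Uma–Lena via Uma – Vera – Wes – Lena. So the diameter is 3.

3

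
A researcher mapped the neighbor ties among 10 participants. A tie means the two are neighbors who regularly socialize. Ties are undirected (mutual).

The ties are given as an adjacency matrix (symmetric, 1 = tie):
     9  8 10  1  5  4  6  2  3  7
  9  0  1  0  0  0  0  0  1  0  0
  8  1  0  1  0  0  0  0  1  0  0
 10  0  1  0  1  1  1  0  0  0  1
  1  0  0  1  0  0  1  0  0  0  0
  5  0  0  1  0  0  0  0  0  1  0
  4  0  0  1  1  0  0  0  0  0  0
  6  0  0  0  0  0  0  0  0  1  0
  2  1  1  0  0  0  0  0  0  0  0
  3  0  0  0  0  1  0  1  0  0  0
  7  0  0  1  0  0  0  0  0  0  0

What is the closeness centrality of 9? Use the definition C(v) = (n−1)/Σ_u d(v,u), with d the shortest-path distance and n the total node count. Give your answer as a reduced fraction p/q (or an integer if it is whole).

9/25

Distances from 9: 1:3, 2:1, 3:4, 4:3, 5:3, 6:5, 7:3, 8:1, 10:2. Sum = 25.
n = 10, so closeness = 9/25.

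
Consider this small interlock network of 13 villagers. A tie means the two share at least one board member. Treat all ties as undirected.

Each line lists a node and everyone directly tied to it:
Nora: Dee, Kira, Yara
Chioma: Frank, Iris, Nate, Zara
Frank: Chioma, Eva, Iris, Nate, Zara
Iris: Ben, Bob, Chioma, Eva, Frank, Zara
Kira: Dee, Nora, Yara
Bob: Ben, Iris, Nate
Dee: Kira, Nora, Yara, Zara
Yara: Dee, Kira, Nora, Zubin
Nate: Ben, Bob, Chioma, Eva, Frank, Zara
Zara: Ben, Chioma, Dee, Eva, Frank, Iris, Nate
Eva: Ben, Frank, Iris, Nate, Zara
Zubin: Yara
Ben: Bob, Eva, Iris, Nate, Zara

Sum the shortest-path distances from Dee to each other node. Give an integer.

Distances from Dee: Ben:2, Bob:3, Chioma:2, Eva:2, Frank:2, Iris:2, Kira:1, Nate:2, Nora:1, Yara:1, Zara:1, Zubin:2.
Sum = 2 + 3 + 2 + 2 + 2 + 2 + 1 + 2 + 1 + 1 + 1 + 2 = 21.

21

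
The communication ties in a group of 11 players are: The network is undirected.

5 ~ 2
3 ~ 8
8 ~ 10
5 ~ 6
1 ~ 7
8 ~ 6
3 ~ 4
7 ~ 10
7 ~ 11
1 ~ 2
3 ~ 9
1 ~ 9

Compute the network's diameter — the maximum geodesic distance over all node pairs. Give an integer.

5

Eccentricity of each node (its greatest distance to any other): 1:3, 2:4, 3:4, 4:5, 5:4, 6:4, 7:4, 8:3, 9:3, 10:3, 11:5.
The maximum eccentricity is 5, realized for instance by the pair 4–11 via 4 – 3 – 8 – 10 – 7 – 11. So the diameter is 5.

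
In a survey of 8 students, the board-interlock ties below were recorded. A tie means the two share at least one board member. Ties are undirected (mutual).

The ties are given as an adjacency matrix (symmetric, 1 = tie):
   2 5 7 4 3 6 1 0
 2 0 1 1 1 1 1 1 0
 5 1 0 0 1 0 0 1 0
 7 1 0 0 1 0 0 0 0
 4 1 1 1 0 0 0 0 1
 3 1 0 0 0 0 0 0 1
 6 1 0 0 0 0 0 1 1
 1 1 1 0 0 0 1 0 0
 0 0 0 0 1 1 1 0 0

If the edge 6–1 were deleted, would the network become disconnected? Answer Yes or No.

No

Even without that edge, 6 still reaches 1 via 6 – 2 – 1, so the network stays connected. Not a bridge.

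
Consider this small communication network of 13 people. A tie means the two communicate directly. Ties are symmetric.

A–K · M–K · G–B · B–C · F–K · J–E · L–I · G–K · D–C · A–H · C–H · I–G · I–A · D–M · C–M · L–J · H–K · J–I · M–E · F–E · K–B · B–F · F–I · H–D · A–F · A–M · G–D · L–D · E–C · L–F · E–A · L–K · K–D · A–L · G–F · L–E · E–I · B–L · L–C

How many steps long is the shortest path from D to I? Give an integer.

2

One shortest route is D – L – I, which uses 2 edges, and D and I are not directly tied, so nothing shorter exists. So d(D,I) = 2.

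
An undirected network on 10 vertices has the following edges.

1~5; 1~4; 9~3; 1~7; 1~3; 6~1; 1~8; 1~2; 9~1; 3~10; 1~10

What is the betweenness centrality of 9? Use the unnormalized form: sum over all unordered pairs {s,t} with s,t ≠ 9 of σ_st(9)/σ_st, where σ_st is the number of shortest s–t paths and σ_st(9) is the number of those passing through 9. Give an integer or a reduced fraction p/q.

0

No shortest path between any pair of other nodes passes through 9.
Summing the contributions gives betweenness(9) = 0.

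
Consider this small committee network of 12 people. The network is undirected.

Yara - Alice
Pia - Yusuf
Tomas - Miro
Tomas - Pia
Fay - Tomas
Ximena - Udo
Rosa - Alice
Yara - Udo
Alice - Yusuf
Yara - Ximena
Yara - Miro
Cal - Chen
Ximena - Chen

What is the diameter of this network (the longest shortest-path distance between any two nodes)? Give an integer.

Eccentricity of each node (its greatest distance to any other): Alice:4, Cal:6, Chen:5, Fay:6, Miro:4, Pia:6, Rosa:5, Tomas:5, Udo:4, Ximena:4, Yara:3, Yusuf:5.
The maximum eccentricity is 6, realized for instance by the pair Pia–Cal via Pia – Tomas – Miro – Yara – Ximena – Chen – Cal. So the diameter is 6.

6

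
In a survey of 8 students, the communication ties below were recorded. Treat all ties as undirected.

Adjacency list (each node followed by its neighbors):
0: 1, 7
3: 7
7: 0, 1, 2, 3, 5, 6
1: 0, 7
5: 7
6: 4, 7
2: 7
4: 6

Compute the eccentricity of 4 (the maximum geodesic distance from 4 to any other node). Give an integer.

Distances from 4: 0:3, 1:3, 2:3, 3:3, 5:3, 6:1, 7:2.
The largest is 3 (to 0, 5, 3, 1, and 2), so the eccentricity of 4 is 3.

3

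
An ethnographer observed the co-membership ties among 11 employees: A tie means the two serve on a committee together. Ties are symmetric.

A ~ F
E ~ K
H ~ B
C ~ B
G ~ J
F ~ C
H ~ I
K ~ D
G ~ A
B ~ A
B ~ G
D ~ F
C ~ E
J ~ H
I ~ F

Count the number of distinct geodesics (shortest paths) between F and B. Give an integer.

2

The shortest distance is 2. The length-2 paths are: F–A–B; F–C–B.
That gives 2 distinct shortest paths.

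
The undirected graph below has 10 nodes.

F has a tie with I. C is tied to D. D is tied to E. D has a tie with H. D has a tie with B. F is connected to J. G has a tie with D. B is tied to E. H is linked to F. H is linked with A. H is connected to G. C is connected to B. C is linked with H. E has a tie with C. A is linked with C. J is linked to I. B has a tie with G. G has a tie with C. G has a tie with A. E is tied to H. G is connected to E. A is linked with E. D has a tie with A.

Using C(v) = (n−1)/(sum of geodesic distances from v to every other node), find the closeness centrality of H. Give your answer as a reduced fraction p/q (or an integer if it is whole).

3/4

Distances from H: A:1, B:2, C:1, D:1, E:1, F:1, G:1, I:2, J:2. Sum = 12.
n = 10, so closeness = 9/12 = 3/4.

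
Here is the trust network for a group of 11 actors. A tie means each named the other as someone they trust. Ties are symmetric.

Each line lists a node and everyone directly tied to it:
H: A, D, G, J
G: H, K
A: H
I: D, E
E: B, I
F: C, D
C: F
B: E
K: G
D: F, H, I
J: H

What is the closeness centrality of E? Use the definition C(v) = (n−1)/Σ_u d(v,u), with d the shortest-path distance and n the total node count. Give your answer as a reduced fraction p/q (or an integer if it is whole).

10/31

Distances from E: A:4, B:1, C:4, D:2, F:3, G:4, H:3, I:1, J:4, K:5. Sum = 31.
n = 11, so closeness = 10/31.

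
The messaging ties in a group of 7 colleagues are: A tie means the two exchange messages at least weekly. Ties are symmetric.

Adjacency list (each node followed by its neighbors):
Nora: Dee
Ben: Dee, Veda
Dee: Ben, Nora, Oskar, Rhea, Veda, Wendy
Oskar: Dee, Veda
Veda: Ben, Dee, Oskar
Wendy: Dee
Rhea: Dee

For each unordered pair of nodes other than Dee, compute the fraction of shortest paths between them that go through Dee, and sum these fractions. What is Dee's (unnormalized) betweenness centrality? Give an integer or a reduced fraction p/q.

25/2

Pairs whose geodesics pass through Dee — Wendy–Ben: 1; Wendy–Rhea: 1; Wendy–Nora: 1; Wendy–Oskar: 1; Wendy–Veda: 1; Ben–Rhea: 1; Ben–Nora: 1; Ben–Oskar: 1/2; Rhea–Nora: 1; Rhea–Oskar: 1; Rhea–Veda: 1; Nora–Oskar: 1; Nora–Veda: 1.
All other pairs contribute 0.
Summing the contributions gives betweenness(Dee) = 25/2.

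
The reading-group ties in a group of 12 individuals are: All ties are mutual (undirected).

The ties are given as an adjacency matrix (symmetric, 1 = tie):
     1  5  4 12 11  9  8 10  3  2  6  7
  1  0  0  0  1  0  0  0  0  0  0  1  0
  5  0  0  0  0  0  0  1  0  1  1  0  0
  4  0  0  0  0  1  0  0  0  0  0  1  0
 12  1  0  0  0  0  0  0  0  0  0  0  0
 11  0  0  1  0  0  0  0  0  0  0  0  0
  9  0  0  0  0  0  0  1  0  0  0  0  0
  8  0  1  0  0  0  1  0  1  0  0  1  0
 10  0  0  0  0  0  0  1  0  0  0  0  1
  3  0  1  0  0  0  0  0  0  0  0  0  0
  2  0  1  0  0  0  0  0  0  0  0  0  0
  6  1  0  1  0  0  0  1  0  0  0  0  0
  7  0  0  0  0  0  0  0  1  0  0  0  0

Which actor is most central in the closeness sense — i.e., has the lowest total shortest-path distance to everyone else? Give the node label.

8

Farness (sum of distances to all others) for each node — 1:30, 2:36, 3:36, 4:30, 5:26, 6:22, 7:38, 8:20, 9:30, 10:28, 11:40, 12:40.
The smallest farness is 20, for 8, so 8 has the highest closeness.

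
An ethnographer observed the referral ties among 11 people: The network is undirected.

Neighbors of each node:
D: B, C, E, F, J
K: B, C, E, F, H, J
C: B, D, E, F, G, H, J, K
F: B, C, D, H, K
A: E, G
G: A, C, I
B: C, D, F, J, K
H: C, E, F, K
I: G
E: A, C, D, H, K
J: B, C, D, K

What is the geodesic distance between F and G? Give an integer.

One shortest route is F – C – G, which uses 2 edges, and F and G are not directly tied, so nothing shorter exists. So d(F,G) = 2.

2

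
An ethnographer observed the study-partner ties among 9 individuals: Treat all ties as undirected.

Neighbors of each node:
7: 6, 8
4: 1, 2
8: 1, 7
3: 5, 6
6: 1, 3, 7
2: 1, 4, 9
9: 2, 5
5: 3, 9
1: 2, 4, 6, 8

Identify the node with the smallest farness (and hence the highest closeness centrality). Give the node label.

1

Farness (sum of distances to all others) for each node — 1:13, 2:15, 3:17, 4:17, 5:19, 6:14, 7:19, 8:18, 9:18.
The smallest farness is 13, for 1, so 1 has the highest closeness.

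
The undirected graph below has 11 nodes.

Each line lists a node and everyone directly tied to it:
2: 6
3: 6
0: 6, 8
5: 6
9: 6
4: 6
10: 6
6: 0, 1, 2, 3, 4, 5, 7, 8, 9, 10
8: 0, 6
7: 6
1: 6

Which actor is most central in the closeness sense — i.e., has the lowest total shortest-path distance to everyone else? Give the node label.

Farness (sum of distances to all others) for each node — 0:18, 1:19, 2:19, 3:19, 4:19, 5:19, 6:10, 7:19, 8:18, 9:19, 10:19.
The smallest farness is 10, for 6, so 6 has the highest closeness.

6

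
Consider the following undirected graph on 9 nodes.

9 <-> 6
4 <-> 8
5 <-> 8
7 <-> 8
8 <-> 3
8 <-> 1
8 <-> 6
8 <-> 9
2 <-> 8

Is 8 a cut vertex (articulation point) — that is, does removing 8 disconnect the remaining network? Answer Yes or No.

Removing 8 leaves {2} with no path to {7}, so the network splits into 7 components. 8 is a cut vertex.

Yes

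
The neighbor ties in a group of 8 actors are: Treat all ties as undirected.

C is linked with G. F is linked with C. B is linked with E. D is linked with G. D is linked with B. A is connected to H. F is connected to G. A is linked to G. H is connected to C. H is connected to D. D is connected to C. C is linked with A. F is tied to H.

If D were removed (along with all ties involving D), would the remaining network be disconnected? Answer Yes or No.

Yes

Removing D leaves {A, C, F, G, and H} with no path to {B and E}, so the network splits into 2 components. D is a cut vertex.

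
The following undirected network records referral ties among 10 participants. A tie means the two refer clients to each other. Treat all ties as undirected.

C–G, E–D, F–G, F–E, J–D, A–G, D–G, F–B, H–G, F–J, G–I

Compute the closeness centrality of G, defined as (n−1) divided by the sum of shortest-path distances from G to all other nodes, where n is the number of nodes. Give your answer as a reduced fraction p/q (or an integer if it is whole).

Distances from G: A:1, B:2, C:1, D:1, E:2, F:1, H:1, I:1, J:2. Sum = 12.
n = 10, so closeness = 9/12 = 3/4.

3/4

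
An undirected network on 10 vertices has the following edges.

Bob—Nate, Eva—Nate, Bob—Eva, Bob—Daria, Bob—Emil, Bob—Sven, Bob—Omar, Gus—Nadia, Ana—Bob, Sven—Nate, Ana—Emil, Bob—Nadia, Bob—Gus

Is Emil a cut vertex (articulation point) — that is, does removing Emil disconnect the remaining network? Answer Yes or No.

No

Even without Emil, every remaining node can still reach every other (the residual graph is connected), so Emil is not a cut vertex.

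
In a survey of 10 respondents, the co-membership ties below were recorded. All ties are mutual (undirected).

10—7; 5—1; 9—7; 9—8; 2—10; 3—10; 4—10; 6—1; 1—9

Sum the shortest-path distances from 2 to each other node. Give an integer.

28

Distances from 2: 1:4, 3:2, 4:2, 5:5, 6:5, 7:2, 8:4, 9:3, 10:1.
Sum = 4 + 2 + 2 + 5 + 5 + 2 + 4 + 3 + 1 = 28.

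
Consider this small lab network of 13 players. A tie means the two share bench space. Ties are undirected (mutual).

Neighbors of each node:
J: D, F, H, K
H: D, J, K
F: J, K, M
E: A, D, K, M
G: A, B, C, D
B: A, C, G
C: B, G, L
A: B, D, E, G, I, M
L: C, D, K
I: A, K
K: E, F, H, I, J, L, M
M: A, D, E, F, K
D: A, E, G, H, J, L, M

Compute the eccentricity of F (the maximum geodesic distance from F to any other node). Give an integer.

Distances from F: A:2, B:3, C:3, D:2, E:2, G:3, H:2, I:2, J:1, K:1, L:2, M:1.
The largest is 3 (to C, G, and B), so the eccentricity of F is 3.

3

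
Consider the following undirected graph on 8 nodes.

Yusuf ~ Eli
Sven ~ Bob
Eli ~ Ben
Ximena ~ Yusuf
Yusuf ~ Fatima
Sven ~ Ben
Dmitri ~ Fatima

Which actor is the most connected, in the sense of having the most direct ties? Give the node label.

Yusuf

Degrees — Ben:2, Bob:1, Dmitri:1, Eli:2, Fatima:2, Sven:2, Ximena:1, Yusuf:3.
The maximum is 3, attained only by Yusuf.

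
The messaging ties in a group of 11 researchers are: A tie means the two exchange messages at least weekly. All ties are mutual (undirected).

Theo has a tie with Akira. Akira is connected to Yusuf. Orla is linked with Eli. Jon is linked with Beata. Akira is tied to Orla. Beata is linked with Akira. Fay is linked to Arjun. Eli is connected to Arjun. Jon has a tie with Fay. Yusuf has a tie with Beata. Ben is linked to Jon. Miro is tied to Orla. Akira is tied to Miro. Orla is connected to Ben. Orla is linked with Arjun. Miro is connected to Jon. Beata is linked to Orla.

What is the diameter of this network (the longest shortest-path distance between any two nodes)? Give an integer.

Eccentricity of each node (its greatest distance to any other): Akira:3, Arjun:3, Beata:2, Ben:3, Eli:3, Fay:4, Jon:3, Miro:2, Orla:2, Theo:4, Yusuf:3.
The maximum eccentricity is 4, realized for instance by the pair Theo–Fay via Theo – Akira – Orla – Arjun – Fay. So the diameter is 4.

4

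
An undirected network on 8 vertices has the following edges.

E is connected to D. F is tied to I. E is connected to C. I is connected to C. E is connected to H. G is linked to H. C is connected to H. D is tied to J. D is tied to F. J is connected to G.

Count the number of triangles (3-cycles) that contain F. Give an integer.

0

F's neighbors are D and I, but none of them are tied to each other, so no triangle contains F.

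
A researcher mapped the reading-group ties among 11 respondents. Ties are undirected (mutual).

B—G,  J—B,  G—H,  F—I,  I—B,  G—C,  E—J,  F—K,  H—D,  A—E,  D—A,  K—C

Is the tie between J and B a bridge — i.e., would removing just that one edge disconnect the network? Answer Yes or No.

Even without that edge, J still reaches B via J – E – A – D – H – G – B, so the network stays connected. Not a bridge.

No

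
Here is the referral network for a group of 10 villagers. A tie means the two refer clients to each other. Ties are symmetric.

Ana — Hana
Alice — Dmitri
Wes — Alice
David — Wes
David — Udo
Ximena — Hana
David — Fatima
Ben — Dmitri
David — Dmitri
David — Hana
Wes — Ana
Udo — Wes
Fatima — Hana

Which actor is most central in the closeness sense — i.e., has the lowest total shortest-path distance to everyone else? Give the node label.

David

Farness (sum of distances to all others) for each node — Alice:20, Ana:19, Ben:25, David:13, Dmitri:17, Fatima:18, Hana:16, Udo:18, Wes:16, Ximena:24.
The smallest farness is 13, for David, so David has the highest closeness.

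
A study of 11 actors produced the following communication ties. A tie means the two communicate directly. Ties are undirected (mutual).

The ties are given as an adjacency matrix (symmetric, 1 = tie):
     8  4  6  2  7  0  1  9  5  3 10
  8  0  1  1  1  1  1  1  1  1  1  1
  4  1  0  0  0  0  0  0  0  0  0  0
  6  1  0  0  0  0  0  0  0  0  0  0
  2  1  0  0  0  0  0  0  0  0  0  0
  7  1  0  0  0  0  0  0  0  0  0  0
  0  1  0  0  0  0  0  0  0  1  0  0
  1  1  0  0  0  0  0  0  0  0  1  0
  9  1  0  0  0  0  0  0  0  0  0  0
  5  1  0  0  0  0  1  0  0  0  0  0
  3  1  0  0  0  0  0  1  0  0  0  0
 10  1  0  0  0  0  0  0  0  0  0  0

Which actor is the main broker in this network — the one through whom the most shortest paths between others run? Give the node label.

8

Unnormalized betweenness of each node: 0:0, 1:0, 2:0, 3:0, 4:0, 5:0, 6:0, 7:0, 8:43, 9:0, 10:0.
8 has the largest value, 43, making it the main broker — the node through which the most shortest paths run.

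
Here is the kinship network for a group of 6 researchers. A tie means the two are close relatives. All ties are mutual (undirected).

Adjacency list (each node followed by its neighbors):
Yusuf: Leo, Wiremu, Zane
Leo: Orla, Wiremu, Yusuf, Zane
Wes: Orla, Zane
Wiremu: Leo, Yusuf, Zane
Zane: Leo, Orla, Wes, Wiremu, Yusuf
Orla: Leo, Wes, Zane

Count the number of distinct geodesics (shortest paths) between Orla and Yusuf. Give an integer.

2

The shortest distance is 2. The length-2 paths are: Orla–Leo–Yusuf; Orla–Zane–Yusuf.
That gives 2 distinct shortest paths.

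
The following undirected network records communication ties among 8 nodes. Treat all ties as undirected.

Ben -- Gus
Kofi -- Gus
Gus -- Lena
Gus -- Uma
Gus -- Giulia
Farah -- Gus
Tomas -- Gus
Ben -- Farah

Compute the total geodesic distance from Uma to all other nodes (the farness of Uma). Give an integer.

Distances from Uma: Ben:2, Farah:2, Giulia:2, Gus:1, Kofi:2, Lena:2, Tomas:2.
Sum = 2 + 2 + 2 + 1 + 2 + 2 + 2 = 13.

13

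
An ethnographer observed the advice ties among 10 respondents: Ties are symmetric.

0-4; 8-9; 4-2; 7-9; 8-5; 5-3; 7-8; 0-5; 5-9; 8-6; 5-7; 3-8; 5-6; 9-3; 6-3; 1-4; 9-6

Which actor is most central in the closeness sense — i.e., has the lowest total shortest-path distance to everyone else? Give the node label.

Farness (sum of distances to all others) for each node — 0:16, 1:28, 2:28, 3:19, 4:20, 5:14, 6:19, 7:20, 8:18, 9:18.
The smallest farness is 14, for 5, so 5 has the highest closeness.

5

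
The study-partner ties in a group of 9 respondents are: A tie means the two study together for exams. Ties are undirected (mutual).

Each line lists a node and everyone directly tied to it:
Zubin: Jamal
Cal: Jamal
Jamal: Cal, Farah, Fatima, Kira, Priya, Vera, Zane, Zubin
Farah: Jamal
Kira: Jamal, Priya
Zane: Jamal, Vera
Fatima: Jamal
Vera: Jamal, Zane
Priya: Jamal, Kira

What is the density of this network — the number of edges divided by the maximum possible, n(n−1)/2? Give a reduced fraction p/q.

There are 10 edges and 9 nodes, so the maximum possible is C(9,2) = 36.
Density = 10/36 = 5/18.

5/18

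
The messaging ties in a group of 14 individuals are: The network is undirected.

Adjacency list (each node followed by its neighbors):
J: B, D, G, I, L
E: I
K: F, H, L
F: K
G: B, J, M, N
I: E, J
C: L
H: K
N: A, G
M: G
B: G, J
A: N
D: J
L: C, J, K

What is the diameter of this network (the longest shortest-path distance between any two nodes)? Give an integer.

6

Eccentricity of each node (its greatest distance to any other): A:6, B:4, C:5, D:4, E:5, F:6, G:4, H:6, I:4, J:3, K:5, L:4, M:5, N:5.
The maximum eccentricity is 6, realized for instance by the pair H–A via H – K – L – J – G – N – A. So the diameter is 6.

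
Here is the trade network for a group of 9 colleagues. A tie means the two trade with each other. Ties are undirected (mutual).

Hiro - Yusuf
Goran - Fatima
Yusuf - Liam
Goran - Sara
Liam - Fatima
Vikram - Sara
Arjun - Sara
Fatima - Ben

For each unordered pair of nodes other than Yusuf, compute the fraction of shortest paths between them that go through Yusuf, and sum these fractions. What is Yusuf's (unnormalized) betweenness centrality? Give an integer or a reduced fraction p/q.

7

Pairs whose geodesics pass through Yusuf — Hiro–Goran: 1; Hiro–Arjun: 1; Hiro–Sara: 1; Hiro–Liam: 1; Hiro–Fatima: 1; Hiro–Ben: 1; Hiro–Vikram: 1.
All other pairs contribute 0.
Summing the contributions gives betweenness(Yusuf) = 7.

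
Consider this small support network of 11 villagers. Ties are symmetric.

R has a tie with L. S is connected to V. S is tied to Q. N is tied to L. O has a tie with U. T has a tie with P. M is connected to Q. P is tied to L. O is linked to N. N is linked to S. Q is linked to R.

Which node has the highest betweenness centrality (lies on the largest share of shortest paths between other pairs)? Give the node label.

Unnormalized betweenness of each node: L:19, M:0, N:22, O:9, P:9, Q:11, R:6, S:15, T:0, U:0, V:0.
N has the largest value, 22, making it the main broker — the node through which the most shortest paths run.

N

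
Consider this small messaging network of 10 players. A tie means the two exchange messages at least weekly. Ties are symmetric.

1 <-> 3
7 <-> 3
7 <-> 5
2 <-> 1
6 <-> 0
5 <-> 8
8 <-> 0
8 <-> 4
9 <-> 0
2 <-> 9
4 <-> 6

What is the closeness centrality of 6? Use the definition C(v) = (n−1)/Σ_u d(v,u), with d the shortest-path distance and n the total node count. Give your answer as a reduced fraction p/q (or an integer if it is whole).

9/25

Distances from 6: 0:1, 1:4, 2:3, 3:5, 4:1, 5:3, 7:4, 8:2, 9:2. Sum = 25.
n = 10, so closeness = 9/25.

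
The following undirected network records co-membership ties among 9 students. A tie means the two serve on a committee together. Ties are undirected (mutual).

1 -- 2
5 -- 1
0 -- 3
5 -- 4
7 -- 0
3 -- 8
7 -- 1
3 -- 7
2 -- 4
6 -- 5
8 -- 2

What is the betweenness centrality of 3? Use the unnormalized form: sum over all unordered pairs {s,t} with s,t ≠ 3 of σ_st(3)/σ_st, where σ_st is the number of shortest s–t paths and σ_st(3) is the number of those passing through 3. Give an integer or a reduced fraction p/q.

17/6

Pairs whose geodesics pass through 3 — 7–8: 1; 8–0: 1; 2–0: 1/2; 4–0: 1/3.
All other pairs contribute 0.
Summing the contributions gives betweenness(3) = 17/6.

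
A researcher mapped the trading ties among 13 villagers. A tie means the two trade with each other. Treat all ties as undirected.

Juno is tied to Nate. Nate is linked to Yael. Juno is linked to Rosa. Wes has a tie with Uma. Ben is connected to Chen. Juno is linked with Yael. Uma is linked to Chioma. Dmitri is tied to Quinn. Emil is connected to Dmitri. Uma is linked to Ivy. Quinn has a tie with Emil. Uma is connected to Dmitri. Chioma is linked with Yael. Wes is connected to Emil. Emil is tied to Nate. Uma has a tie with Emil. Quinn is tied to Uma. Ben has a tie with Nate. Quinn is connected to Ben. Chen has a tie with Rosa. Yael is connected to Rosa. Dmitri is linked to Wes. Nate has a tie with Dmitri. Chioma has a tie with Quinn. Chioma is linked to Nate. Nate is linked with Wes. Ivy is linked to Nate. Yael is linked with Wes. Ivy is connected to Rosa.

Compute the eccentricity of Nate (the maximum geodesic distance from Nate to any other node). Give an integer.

2

Distances from Nate: Ben:1, Chen:2, Chioma:1, Dmitri:1, Emil:1, Ivy:1, Juno:1, Quinn:2, Rosa:2, Uma:2, Wes:1, Yael:1.
The largest is 2 (to Uma, Quinn, Chen, and Rosa), so the eccentricity of Nate is 2.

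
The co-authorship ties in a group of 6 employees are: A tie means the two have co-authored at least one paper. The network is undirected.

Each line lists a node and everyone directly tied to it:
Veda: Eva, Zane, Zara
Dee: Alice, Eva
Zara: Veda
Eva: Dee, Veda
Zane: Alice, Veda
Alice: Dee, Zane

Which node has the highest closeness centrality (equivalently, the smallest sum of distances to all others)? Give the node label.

Farness (sum of distances to all others) for each node — Alice:9, Dee:9, Eva:8, Veda:7, Zane:8, Zara:11.
The smallest farness is 7, for Veda, so Veda has the highest closeness.

Veda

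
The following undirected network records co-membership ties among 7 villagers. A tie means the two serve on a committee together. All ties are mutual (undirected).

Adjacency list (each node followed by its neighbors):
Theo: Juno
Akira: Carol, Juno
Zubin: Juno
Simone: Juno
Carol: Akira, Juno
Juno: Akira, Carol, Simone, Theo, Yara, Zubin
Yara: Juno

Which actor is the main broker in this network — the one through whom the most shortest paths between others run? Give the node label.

Unnormalized betweenness of each node: Akira:0, Carol:0, Juno:14, Simone:0, Theo:0, Yara:0, Zubin:0.
Juno has the largest value, 14, making it the main broker — the node through which the most shortest paths run.

Juno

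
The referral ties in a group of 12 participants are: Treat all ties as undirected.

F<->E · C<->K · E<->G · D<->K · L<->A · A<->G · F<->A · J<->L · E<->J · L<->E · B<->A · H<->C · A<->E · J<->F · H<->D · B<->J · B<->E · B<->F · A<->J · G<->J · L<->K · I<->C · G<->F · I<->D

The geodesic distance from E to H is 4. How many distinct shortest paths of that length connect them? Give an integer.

The shortest distance is 4. The length-4 paths are: E–L–K–C–H; E–L–K–D–H.
That gives 2 distinct shortest paths.

2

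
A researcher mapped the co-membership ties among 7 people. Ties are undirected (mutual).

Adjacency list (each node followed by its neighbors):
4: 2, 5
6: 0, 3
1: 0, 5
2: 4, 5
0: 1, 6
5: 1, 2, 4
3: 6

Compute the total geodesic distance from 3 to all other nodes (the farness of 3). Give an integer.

Distances from 3: 0:2, 1:3, 2:5, 4:5, 5:4, 6:1.
Sum = 2 + 3 + 5 + 5 + 4 + 1 = 20.

20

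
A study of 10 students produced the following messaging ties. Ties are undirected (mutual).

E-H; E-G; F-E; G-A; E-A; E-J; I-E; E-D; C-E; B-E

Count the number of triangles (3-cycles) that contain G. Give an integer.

1

G's neighbors: A and E.
Neighbor pairs that are themselves tied: G–A–E. Each forms one triangle with G, for 1 in total.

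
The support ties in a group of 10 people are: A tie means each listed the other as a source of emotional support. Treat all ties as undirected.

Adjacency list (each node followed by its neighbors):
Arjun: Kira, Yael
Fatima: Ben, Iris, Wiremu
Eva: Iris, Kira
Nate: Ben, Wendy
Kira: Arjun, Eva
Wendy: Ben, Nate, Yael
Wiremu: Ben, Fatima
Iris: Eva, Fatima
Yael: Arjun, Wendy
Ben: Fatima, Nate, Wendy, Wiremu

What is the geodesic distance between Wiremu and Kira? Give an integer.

4

One shortest route is Wiremu – Fatima – Iris – Eva – Kira, which uses 4 edges, and at distance 3 from Wiremu we only reach {Eva, Yael}, which does not include Kira. So d(Wiremu,Kira) = 4.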